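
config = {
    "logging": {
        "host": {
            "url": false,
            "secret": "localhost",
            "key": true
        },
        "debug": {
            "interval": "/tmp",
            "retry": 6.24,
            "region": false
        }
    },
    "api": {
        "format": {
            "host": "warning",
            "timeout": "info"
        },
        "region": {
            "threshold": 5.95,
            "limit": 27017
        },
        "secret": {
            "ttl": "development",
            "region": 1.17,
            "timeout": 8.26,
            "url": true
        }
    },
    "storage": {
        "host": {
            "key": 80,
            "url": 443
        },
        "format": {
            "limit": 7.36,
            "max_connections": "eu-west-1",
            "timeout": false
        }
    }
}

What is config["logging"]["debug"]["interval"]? "/tmp"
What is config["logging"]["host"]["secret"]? "localhost"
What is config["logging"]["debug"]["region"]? False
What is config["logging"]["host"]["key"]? True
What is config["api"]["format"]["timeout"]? "info"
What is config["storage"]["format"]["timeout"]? False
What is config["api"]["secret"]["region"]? 1.17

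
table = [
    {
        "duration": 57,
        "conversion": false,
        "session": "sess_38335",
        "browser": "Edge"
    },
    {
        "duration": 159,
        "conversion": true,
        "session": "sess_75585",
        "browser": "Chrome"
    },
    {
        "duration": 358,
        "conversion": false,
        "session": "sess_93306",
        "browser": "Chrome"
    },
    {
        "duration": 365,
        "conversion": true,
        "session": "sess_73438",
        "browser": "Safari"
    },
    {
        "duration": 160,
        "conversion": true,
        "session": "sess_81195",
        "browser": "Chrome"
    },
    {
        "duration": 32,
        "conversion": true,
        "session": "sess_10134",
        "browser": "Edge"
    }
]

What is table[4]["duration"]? 160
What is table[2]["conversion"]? False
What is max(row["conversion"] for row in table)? True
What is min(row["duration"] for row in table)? 32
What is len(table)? 6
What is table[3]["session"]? "sess_73438"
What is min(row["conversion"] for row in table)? False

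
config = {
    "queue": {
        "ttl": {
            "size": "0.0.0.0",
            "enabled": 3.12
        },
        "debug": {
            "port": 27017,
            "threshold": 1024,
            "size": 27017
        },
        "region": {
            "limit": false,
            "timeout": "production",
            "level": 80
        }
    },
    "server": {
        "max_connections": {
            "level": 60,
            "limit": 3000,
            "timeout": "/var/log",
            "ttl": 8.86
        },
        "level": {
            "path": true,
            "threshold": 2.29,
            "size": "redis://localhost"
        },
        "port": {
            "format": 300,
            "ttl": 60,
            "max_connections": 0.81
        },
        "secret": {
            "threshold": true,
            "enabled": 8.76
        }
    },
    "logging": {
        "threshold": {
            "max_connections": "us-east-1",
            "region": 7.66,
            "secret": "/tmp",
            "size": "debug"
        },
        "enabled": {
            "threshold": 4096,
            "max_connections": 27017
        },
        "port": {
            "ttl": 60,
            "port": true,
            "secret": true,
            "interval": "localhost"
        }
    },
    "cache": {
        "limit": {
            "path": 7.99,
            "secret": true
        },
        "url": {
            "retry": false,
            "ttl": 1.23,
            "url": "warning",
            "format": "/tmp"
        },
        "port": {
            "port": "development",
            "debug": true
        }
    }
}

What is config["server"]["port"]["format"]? 300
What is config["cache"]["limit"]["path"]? 7.99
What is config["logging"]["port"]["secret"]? True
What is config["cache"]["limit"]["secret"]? True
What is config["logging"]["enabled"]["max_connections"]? 27017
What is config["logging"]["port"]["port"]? True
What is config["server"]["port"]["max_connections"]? 0.81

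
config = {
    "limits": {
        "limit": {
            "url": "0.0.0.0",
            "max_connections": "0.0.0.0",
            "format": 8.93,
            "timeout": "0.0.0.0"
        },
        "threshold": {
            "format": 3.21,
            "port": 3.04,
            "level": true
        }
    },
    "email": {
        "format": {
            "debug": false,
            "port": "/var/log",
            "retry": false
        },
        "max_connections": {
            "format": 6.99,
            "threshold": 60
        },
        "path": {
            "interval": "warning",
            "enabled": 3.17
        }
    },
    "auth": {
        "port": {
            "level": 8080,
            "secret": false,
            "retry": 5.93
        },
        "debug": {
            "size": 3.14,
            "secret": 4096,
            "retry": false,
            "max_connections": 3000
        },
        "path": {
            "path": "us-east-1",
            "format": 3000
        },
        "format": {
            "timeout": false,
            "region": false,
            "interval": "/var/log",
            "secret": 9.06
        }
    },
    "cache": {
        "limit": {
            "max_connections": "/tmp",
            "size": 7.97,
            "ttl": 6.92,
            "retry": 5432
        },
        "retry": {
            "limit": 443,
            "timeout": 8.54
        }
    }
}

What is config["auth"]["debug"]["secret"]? 4096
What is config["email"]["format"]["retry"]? False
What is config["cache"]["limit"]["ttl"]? 6.92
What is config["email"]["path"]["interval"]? "warning"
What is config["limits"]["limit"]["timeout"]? "0.0.0.0"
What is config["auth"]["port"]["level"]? 8080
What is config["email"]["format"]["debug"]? False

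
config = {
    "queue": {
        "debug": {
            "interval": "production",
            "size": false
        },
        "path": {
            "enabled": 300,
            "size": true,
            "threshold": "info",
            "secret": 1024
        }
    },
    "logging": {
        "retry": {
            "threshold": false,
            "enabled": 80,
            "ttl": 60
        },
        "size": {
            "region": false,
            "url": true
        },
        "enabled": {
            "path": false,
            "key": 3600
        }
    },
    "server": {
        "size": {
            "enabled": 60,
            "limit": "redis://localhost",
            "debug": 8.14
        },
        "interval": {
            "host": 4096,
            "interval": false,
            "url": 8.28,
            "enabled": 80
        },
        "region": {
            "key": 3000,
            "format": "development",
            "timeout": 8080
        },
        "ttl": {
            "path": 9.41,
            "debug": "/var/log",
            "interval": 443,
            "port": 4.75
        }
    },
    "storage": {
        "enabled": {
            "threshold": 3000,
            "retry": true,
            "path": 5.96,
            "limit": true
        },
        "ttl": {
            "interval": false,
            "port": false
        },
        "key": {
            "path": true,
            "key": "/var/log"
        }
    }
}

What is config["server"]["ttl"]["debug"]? "/var/log"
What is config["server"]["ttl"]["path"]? 9.41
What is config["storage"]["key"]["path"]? True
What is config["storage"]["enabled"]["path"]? 5.96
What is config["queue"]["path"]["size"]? True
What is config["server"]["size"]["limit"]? "redis://localhost"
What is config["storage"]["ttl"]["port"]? False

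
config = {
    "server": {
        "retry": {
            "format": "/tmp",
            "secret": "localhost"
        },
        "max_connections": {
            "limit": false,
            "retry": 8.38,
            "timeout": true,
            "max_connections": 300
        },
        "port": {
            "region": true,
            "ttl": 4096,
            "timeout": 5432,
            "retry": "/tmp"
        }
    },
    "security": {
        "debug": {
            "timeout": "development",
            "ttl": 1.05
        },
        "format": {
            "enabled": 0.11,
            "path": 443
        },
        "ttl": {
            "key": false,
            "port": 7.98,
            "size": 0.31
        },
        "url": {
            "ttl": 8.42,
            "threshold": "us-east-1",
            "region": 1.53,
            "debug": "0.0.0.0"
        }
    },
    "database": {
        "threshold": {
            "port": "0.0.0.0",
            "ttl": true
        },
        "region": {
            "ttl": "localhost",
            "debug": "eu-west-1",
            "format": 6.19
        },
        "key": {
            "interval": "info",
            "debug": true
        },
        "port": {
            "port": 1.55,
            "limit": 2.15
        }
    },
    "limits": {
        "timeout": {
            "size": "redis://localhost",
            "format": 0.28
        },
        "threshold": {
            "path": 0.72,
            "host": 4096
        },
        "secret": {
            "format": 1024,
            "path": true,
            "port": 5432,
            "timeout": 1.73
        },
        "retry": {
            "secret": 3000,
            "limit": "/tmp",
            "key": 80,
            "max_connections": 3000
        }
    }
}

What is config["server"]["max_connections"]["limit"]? False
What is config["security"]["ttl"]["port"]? 7.98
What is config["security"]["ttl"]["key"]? False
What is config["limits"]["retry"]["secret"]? 3000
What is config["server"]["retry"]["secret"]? "localhost"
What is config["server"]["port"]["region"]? True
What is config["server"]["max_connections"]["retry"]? 8.38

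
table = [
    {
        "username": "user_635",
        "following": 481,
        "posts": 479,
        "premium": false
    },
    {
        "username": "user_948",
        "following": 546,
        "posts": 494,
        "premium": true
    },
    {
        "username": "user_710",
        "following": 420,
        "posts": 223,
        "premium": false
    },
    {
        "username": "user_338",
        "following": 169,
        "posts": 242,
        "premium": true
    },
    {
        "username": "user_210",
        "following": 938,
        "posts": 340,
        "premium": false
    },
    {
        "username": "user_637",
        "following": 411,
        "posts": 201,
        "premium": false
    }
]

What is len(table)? 6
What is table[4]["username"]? "user_210"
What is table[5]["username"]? "user_637"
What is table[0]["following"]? 481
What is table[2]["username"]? "user_710"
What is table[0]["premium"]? False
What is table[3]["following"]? 169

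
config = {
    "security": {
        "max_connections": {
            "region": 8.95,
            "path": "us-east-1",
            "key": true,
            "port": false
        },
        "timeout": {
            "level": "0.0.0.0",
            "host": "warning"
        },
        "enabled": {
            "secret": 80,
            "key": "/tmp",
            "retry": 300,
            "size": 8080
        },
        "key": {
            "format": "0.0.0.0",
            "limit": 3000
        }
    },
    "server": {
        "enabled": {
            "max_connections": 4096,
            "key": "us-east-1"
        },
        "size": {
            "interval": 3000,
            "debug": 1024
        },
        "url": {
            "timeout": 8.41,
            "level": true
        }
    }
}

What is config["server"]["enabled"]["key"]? "us-east-1"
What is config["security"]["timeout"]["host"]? "warning"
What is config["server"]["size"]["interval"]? 3000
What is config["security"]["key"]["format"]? "0.0.0.0"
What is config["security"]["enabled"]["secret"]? 80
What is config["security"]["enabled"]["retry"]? 300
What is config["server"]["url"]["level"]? True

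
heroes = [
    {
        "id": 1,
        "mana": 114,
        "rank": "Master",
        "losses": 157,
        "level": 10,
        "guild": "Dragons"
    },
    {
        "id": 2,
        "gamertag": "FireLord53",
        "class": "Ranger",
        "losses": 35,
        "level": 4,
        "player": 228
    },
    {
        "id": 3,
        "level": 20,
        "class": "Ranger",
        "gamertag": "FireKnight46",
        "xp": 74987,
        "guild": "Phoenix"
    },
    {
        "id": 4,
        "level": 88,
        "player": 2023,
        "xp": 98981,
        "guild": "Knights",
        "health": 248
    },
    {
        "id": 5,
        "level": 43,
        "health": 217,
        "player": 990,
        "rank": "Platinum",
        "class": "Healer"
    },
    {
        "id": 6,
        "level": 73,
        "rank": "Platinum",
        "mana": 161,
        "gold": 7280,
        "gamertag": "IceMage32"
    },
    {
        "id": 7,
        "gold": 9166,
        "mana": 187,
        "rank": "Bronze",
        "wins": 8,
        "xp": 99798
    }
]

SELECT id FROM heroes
[1, 2, 3, 4, 5, 6, 7]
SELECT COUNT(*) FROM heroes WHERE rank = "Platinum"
2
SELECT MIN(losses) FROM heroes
35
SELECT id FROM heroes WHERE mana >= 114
[1, 6, 7]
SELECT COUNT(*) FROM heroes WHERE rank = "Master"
1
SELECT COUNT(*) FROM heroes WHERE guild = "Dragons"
1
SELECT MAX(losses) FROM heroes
157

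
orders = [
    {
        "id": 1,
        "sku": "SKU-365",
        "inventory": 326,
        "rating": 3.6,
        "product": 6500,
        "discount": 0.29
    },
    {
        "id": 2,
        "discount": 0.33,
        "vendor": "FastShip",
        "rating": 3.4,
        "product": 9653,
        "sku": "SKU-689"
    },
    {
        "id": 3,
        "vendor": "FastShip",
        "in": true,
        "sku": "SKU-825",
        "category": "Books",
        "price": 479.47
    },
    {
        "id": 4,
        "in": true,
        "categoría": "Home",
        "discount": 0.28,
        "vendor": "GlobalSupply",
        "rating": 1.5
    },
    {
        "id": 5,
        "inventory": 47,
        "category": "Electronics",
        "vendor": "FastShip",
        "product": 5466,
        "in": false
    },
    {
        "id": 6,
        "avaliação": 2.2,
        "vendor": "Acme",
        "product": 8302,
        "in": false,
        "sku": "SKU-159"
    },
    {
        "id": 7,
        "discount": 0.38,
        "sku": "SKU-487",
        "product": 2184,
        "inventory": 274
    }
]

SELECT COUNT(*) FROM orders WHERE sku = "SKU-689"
1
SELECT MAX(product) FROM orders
9653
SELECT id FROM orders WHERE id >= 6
[6, 7]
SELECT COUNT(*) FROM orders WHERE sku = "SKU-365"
1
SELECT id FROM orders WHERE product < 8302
[1, 5, 7]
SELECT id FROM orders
[1, 2, 3, 4, 5, 6, 7]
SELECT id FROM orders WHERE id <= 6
[1, 2, 3, 4, 5, 6]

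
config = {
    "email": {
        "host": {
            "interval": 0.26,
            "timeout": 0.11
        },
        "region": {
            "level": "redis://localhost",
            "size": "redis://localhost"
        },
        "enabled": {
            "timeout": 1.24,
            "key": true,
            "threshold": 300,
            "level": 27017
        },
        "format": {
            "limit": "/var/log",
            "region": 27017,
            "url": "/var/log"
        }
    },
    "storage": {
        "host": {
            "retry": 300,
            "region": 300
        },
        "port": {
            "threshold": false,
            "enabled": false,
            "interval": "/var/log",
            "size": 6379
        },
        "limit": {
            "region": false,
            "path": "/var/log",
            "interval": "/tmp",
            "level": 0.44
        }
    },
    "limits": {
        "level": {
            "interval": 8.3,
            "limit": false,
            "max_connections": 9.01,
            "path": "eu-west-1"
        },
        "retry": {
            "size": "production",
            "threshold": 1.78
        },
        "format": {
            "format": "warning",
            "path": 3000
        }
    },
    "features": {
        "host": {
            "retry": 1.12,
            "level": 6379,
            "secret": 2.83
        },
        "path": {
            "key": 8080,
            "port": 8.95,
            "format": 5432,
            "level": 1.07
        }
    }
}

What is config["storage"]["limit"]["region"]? False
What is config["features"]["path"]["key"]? 8080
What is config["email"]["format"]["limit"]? "/var/log"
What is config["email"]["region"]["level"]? "redis://localhost"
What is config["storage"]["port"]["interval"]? "/var/log"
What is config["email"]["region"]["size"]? "redis://localhost"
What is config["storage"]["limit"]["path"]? "/var/log"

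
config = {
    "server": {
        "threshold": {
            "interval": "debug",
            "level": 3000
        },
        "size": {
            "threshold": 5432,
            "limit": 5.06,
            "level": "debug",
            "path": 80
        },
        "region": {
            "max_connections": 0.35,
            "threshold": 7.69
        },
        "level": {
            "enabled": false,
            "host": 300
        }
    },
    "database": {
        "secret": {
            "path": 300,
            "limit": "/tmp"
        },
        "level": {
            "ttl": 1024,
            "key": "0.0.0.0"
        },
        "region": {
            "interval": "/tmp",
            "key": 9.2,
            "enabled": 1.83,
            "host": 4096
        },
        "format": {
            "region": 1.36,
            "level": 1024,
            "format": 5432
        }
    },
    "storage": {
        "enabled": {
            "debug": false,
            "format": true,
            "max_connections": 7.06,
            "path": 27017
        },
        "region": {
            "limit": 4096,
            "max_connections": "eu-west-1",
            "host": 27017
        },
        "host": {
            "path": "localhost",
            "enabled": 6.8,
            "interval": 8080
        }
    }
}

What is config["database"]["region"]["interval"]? "/tmp"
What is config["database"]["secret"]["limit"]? "/tmp"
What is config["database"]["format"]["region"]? 1.36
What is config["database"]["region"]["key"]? 9.2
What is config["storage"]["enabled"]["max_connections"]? 7.06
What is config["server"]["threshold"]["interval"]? "debug"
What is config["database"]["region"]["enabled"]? 1.83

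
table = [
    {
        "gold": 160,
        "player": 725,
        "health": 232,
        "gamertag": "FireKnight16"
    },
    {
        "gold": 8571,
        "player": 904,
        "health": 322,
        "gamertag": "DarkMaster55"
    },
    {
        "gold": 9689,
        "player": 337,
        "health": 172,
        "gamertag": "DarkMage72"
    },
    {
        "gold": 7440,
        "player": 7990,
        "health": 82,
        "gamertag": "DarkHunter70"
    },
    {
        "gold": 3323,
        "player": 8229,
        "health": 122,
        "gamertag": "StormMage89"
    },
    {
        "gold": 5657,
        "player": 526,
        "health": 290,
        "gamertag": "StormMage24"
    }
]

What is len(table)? 6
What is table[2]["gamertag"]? "DarkMage72"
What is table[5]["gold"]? 5657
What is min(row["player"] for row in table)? 337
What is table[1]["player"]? 904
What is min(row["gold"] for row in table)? 160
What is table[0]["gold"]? 160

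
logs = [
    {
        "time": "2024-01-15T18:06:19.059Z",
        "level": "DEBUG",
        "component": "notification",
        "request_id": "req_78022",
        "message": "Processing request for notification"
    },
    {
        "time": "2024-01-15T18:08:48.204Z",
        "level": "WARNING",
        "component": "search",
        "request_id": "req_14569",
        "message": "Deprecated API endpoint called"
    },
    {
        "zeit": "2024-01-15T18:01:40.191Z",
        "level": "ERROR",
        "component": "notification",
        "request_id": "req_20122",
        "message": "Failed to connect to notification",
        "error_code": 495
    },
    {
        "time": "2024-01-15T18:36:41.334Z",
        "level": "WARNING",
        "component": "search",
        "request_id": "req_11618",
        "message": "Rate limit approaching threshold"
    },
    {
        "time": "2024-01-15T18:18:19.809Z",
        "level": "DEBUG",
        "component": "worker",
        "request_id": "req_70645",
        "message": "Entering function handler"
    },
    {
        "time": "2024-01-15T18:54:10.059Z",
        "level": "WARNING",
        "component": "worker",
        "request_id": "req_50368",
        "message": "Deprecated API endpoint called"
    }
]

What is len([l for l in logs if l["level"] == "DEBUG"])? 2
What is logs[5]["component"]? "worker"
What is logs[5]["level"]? "WARNING"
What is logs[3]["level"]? "WARNING"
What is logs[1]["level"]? "WARNING"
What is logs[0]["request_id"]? "req_78022"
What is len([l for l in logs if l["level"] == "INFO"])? 0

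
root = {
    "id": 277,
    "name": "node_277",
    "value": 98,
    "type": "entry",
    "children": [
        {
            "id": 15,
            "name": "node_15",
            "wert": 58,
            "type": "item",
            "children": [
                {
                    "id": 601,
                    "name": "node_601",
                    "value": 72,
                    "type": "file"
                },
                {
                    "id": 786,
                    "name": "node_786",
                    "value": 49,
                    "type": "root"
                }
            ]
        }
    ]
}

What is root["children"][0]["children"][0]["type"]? "file"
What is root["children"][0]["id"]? 15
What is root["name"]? "node_277"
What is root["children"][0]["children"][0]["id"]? 601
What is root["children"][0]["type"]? "item"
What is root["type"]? "entry"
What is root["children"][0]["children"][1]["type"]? "root"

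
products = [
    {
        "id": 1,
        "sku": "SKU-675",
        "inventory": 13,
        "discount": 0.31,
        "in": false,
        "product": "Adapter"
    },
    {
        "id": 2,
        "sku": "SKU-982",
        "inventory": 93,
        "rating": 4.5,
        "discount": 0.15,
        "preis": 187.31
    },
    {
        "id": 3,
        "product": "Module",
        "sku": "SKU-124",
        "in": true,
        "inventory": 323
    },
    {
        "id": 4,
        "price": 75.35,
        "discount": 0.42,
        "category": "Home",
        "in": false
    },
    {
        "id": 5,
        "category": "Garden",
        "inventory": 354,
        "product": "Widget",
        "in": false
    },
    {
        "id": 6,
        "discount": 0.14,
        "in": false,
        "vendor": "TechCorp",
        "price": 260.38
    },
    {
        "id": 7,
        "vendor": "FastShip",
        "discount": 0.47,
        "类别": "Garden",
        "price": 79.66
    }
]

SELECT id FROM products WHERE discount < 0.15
[6]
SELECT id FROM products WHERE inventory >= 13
[1, 2, 3, 5]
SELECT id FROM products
[1, 2, 3, 4, 5, 6, 7]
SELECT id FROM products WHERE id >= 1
[1, 2, 3, 4, 5, 6, 7]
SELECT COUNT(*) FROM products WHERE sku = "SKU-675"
1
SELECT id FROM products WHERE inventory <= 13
[1]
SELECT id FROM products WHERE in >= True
[3]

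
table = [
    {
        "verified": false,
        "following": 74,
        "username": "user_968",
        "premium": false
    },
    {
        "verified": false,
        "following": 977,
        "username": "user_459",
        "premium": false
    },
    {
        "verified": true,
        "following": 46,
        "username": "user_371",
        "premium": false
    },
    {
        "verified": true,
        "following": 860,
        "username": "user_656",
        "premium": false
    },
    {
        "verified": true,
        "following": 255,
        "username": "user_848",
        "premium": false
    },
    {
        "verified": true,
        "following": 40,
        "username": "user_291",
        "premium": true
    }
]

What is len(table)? 6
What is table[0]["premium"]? False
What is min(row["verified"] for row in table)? False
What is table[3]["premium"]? False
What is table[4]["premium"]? False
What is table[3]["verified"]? True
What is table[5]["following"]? 40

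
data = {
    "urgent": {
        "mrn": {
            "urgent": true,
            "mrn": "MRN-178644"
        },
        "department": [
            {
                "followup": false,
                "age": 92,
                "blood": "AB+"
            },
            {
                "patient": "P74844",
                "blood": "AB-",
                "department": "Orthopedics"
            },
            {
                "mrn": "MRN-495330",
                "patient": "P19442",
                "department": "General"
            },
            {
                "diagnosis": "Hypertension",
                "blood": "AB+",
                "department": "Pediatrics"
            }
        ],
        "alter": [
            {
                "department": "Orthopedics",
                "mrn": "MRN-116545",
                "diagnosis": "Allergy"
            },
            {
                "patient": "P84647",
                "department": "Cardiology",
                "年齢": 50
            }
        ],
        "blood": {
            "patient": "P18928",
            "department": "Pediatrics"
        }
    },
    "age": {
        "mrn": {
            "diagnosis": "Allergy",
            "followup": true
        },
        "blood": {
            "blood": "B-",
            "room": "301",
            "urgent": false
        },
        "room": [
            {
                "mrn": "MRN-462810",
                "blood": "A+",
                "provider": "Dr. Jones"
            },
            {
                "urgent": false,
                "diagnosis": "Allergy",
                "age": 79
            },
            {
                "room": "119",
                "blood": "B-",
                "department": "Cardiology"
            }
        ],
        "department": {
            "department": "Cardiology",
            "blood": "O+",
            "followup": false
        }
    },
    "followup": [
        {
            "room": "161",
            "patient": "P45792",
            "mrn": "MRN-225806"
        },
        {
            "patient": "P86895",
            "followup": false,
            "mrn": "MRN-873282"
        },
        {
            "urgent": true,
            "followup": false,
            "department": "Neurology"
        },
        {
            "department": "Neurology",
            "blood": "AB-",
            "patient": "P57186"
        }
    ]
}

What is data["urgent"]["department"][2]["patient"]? "P19442"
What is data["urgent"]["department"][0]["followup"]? False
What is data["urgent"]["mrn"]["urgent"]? True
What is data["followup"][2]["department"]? "Neurology"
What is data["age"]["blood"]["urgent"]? False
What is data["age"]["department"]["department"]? "Cardiology"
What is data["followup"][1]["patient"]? "P86895"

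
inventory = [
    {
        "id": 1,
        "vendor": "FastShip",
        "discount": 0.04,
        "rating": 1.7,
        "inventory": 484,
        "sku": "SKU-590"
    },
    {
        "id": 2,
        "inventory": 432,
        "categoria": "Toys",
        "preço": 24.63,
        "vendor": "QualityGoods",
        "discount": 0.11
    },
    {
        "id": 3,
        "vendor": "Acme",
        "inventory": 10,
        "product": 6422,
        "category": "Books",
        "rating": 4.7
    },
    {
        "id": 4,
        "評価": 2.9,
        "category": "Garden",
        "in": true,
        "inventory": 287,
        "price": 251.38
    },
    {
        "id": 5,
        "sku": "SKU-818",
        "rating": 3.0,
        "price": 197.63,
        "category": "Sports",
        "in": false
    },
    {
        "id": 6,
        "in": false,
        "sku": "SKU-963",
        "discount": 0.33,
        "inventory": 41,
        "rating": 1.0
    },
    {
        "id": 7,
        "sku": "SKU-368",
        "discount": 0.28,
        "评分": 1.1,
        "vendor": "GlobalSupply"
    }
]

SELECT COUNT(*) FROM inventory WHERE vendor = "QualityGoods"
1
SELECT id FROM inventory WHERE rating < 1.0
[]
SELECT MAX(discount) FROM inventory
0.33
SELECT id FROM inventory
[1, 2, 3, 4, 5, 6, 7]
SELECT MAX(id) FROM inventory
7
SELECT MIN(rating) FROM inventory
1.0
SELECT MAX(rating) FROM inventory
4.7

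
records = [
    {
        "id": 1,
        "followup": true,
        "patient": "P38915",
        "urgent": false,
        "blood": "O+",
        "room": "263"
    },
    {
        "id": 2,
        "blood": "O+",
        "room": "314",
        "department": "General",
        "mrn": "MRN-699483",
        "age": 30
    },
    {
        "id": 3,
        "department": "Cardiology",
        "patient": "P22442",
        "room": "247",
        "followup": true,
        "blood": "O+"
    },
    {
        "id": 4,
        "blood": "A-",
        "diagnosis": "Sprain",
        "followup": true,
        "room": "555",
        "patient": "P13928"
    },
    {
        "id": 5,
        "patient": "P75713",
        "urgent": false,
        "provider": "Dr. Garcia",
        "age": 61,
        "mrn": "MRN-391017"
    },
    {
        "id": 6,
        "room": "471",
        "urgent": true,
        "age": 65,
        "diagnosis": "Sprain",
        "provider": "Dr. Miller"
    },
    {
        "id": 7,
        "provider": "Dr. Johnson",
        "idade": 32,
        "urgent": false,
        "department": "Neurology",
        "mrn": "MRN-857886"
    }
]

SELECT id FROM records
[1, 2, 3, 4, 5, 6, 7]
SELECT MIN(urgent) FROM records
False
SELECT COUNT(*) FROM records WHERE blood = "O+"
3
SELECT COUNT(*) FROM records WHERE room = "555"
1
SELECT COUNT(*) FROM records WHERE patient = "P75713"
1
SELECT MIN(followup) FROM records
True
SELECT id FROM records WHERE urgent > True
[]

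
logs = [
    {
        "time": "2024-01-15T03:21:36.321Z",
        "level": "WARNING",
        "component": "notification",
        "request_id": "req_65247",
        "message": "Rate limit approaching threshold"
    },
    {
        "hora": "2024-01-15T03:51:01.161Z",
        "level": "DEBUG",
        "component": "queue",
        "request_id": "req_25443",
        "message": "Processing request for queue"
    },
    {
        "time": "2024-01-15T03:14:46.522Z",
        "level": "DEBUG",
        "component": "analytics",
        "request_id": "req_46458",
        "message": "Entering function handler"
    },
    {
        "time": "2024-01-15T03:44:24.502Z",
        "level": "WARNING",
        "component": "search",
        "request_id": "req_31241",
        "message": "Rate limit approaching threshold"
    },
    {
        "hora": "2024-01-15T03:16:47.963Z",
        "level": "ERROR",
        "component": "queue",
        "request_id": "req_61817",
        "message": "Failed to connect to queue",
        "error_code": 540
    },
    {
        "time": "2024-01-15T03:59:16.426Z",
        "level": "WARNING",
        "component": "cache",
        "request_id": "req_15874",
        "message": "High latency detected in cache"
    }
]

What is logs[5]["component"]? "cache"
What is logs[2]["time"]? "2024-01-15T03:14:46.522Z"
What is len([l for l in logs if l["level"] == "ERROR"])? 1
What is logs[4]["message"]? "Failed to connect to queue"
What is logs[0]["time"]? "2024-01-15T03:21:36.321Z"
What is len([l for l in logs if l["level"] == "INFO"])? 0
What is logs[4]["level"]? "ERROR"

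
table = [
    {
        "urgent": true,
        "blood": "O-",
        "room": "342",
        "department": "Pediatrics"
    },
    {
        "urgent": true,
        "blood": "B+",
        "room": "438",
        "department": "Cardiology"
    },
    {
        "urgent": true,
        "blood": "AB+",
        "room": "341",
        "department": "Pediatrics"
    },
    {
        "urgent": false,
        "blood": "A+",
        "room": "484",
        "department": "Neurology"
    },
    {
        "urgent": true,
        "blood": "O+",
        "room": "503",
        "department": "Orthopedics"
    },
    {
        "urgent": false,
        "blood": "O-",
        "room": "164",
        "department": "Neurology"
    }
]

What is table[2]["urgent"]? True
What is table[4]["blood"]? "O+"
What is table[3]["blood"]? "A+"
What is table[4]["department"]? "Orthopedics"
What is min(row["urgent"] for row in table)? False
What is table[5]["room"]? "164"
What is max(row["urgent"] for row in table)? True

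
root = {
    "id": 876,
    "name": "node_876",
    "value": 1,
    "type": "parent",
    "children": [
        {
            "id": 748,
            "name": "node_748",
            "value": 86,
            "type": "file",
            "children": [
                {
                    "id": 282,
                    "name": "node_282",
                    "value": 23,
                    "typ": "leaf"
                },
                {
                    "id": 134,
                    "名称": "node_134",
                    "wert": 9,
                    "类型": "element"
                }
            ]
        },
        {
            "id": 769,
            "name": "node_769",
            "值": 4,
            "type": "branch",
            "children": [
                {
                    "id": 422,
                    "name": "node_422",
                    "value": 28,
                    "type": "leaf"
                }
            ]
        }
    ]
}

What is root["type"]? "parent"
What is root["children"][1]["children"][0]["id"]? 422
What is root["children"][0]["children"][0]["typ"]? "leaf"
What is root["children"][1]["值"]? 4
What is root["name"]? "node_876"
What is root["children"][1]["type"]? "branch"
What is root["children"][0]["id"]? 748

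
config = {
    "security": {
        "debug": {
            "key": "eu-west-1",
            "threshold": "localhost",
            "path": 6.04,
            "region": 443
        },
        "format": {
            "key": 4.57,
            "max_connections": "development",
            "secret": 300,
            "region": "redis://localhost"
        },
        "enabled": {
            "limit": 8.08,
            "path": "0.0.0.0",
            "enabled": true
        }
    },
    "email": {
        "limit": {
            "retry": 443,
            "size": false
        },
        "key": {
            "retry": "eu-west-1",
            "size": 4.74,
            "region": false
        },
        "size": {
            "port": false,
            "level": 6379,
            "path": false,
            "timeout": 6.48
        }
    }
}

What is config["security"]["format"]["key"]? 4.57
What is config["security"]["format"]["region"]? "redis://localhost"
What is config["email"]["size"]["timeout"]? 6.48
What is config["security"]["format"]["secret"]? 300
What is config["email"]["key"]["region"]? False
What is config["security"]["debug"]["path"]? 6.04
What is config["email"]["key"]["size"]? 4.74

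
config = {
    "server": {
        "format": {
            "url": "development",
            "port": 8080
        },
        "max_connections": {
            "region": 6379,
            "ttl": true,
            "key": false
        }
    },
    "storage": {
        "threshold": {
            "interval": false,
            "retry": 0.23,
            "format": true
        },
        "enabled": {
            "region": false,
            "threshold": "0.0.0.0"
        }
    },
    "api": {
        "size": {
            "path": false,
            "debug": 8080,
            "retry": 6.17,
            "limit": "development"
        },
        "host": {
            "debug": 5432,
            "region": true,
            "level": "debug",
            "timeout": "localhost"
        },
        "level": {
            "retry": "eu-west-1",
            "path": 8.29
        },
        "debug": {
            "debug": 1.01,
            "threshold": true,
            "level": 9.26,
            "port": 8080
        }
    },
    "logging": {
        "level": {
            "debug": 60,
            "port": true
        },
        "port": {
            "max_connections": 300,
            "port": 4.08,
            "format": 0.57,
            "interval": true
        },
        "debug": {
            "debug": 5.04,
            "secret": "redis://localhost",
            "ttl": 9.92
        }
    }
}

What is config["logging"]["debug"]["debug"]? 5.04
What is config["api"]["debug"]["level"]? 9.26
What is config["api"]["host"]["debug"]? 5432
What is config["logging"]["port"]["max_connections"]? 300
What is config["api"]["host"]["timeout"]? "localhost"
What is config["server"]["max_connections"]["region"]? 6379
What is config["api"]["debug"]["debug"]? 1.01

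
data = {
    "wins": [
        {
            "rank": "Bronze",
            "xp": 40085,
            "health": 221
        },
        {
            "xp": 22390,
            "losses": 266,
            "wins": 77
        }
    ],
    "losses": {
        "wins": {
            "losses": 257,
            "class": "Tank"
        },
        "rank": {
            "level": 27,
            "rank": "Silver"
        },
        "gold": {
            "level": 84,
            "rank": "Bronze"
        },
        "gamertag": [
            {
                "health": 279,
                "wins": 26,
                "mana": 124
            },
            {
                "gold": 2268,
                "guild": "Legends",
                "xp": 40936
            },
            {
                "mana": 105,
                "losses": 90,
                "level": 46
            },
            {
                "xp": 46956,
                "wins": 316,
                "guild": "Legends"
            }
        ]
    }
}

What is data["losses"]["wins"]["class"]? "Tank"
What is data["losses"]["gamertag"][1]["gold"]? 2268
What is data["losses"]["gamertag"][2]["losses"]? 90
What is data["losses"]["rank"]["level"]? 27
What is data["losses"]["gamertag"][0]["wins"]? 26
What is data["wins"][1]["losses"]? 266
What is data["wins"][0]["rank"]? "Bronze"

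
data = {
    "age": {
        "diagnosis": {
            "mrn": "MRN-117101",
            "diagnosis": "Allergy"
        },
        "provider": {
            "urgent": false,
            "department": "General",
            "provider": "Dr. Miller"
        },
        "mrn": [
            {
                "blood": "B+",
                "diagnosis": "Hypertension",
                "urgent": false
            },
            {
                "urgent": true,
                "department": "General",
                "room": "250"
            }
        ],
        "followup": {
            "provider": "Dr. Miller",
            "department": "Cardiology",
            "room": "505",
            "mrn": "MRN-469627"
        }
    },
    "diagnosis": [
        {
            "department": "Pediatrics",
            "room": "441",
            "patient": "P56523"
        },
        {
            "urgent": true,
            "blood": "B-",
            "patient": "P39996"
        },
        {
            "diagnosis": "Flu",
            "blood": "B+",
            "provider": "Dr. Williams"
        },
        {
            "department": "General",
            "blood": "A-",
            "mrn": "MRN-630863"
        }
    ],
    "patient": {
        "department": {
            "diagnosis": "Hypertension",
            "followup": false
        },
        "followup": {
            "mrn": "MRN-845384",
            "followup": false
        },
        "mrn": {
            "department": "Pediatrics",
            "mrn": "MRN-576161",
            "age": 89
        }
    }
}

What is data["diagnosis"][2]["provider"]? "Dr. Williams"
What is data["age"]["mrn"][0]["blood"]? "B+"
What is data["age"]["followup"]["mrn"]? "MRN-469627"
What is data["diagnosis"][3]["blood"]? "A-"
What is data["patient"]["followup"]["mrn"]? "MRN-845384"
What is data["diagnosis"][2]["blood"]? "B+"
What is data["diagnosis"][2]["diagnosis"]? "Flu"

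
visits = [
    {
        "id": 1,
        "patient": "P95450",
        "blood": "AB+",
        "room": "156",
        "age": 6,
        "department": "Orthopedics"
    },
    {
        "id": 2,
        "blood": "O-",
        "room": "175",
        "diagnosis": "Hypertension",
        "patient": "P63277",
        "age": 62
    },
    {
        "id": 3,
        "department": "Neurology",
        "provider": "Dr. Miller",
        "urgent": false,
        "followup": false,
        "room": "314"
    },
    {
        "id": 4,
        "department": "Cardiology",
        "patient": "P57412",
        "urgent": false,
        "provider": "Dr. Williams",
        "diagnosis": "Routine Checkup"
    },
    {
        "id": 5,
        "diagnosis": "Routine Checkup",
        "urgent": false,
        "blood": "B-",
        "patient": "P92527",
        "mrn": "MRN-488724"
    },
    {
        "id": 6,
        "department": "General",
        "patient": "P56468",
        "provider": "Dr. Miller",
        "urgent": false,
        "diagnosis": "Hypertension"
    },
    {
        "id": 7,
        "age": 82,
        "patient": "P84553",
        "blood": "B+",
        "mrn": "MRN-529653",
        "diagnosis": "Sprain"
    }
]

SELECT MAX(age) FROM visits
82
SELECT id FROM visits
[1, 2, 3, 4, 5, 6, 7]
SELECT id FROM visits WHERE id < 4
[1, 2, 3]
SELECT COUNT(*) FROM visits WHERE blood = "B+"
1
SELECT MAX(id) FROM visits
7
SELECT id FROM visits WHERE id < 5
[1, 2, 3, 4]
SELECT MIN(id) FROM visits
1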